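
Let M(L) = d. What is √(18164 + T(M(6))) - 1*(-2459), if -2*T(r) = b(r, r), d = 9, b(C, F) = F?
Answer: 2459 + √72638/2 ≈ 2593.8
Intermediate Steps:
M(L) = 9
T(r) = -r/2
√(18164 + T(M(6))) - 1*(-2459) = √(18164 - ½*9) - 1*(-2459) = √(18164 - 9/2) + 2459 = √(36319/2) + 2459 = √72638/2 + 2459 = 2459 + √72638/2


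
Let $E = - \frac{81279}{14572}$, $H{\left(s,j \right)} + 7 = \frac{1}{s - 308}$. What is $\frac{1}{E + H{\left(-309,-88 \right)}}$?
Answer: $- \frac{8990924}{113100183} \approx -0.079495$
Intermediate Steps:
$H{\left(s,j \right)} = -7 + \frac{1}{-308 + s}$ ($H{\left(s,j \right)} = -7 + \frac{1}{s - 308} = -7 + \frac{1}{-308 + s}$)
$E = - \frac{81279}{14572}$ ($E = \left(-81279\right) \frac{1}{14572} = - \frac{81279}{14572} \approx -5.5778$)
$\frac{1}{E + H{\left(-309,-88 \right)}} = \frac{1}{- \frac{81279}{14572} + \frac{2157 - -2163}{-308 - 309}} = \frac{1}{- \frac{81279}{14572} + \frac{2157 + 2163}{-617}} = \frac{1}{- \frac{81279}{14572} - \frac{4320}{617}} = \frac{1}{- \frac{113100183}{8990924}} = - \frac{8990924}{113100183}$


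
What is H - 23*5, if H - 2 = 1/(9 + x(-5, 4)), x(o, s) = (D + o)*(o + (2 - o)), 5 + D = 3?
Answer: -566/5 ≈ -113.20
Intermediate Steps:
D = -2 (D = -5 + 3 = -2)
x(o, s) = -4 + 2*o (x(o, s) = (-2 + o)*(o + (2 - o)) = (-2 + o)*2 = -4 + 2*o)
H = 9/5 (H = 2 + 1/(9 + (-4 + 2*(-5))) = 2 + 1/(9 + (-4 - 10)) = 2 + 1/(9 - 14) = 2 + 1/(-5) = 2 - ⅕ = 9/5 ≈ 1.8000)
H - 23*5 = 9/5 - 23*5 = 9/5 - 115 = -566/5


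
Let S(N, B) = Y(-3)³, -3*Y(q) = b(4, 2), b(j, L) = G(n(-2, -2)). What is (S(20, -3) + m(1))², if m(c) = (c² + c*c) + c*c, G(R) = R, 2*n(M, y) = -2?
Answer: 6724/729 ≈ 9.2236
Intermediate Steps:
n(M, y) = -1 (n(M, y) = (½)*(-2) = -1)
b(j, L) = -1
Y(q) = ⅓ (Y(q) = -⅓*(-1) = ⅓)
S(N, B) = 1/27 (S(N, B) = (⅓)³ = 1/27)
m(c) = 3*c² (m(c) = (c² + c²) + c² = 2*c² + c² = 3*c²)
(S(20, -3) + m(1))² = (1/27 + 3*1²)² = (1/27 + 3*1)² = (1/27 + 3)² = (82/27)² = 6724/729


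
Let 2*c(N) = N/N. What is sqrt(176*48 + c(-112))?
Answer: sqrt(33794)/2 ≈ 91.916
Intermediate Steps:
c(N) = 1/2 (c(N) = (N/N)/2 = (1/2)*1 = 1/2)
sqrt(176*48 + c(-112)) = sqrt(176*48 + 1/2) = sqrt(8448 + 1/2) = sqrt(16897/2) = sqrt(33794)/2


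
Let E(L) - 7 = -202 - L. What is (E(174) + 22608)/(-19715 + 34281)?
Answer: 22239/14566 ≈ 1.5268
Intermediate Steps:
E(L) = -195 - L (E(L) = 7 + (-202 - L) = -195 - L)
(E(174) + 22608)/(-19715 + 34281) = ((-195 - 1*174) + 22608)/(-19715 + 34281) = ((-195 - 174) + 22608)/14566 = (-369 + 22608)*(1/14566) = 22239*(1/14566) = 22239/14566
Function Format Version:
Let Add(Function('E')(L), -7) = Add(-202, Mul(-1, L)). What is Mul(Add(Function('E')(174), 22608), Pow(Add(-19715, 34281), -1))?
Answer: Rational(22239, 14566) ≈ 1.5268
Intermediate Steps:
Function('E')(L) = Add(-195, Mul(-1, L)) (Function('E')(L) = Add(7, Add(-202, Mul(-1, L))) = Add(-195, Mul(-1, L)))
Mul(Add(Function('E')(174), 22608), Pow(Add(-19715, 34281), -1)) = Mul(Add(Add(-195, Mul(-1, 174)), 22608), Pow(Add(-19715, 34281), -1)) = Mul(Add(Add(-195, -174), 22608), Pow(14566, -1)) = Mul(Add(-369, 22608), Rational(1, 14566)) = Mul(22239, Rational(1, 14566)) = Rational(22239, 14566)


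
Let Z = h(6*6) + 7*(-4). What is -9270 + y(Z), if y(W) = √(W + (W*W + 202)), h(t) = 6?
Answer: -9270 + 2*√166 ≈ -9244.2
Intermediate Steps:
Z = -22 (Z = 6 + 7*(-4) = 6 - 28 = -22)
y(W) = √(202 + W + W²) (y(W) = √(W + (W² + 202)) = √(W + (202 + W²)) = √(202 + W + W²))
-9270 + y(Z) = -9270 + √(202 - 22 + (-22)²) = -9270 + √(202 - 22 + 484) = -9270 + √664 = -9270 + 2*√166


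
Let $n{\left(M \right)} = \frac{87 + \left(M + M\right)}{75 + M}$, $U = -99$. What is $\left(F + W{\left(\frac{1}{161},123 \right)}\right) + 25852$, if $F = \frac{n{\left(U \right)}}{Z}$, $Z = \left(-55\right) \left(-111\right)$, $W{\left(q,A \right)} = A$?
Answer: $\frac{34287001}{1320} \approx 25975.0$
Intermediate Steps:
$n{\left(M \right)} = \frac{87 + 2 M}{75 + M}$
$Z = 6105$
$F = \frac{1}{1320}$ ($F = \frac{\frac{1}{75 - 99} \left(87 + 2 \left(-99\right)\right)}{6105} = \frac{87 - 198}{-24} \cdot \frac{1}{6105} = \left(- \frac{1}{24}\right) \left(-111\right) \frac{1}{6105} = \frac{37}{8} \cdot \frac{1}{6105} = \frac{1}{1320} \approx 0.00075758$)
$\left(F + W{\left(\frac{1}{161},123 \right)}\right) + 25852 = \left(\frac{1}{1320} + 123\right) + 25852 = \frac{162361}{1320} + 25852 = \frac{34287001}{1320}$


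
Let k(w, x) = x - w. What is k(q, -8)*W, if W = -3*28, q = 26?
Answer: 2856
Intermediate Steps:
W = -84
k(q, -8)*W = (-8 - 1*26)*(-84) = (-8 - 26)*(-84) = -34*(-84) = 2856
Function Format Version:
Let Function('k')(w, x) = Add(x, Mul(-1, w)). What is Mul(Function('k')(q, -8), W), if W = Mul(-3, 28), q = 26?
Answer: 2856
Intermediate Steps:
W = -84
Mul(Function('k')(q, -8), W) = Mul(Add(-8, Mul(-1, 26)), -84) = Mul(Add(-8, -26), -84) = Mul(-34, -84) = 2856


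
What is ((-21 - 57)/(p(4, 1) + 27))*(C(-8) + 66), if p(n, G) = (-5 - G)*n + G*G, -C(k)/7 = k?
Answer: -2379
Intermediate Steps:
C(k) = -7*k
p(n, G) = G² + n*(-5 - G) (p(n, G) = n*(-5 - G) + G² = G² + n*(-5 - G))
((-21 - 57)/(p(4, 1) + 27))*(C(-8) + 66) = ((-21 - 57)/((1² - 5*4 - 1*1*4) + 27))*(-7*(-8) + 66) = (-78/((1 - 20 - 4) + 27))*(56 + 66) = -78/(-23 + 27)*122 = -78/4*122 = -78*¼*122 = -39/2*122 = -2379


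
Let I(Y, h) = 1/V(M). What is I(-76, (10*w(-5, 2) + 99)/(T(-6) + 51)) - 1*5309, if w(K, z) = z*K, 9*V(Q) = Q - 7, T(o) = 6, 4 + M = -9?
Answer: -106189/20 ≈ -5309.5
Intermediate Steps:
M = -13 (M = -4 - 9 = -13)
V(Q) = -7/9 + Q/9 (V(Q) = (Q - 7)/9 = (-7 + Q)/9 = -7/9 + Q/9)
w(K, z) = K*z
I(Y, h) = -9/20 (I(Y, h) = 1/(-7/9 + (1/9)*(-13)) = 1/(-7/9 - 13/9) = 1/(-20/9) = -9/20)
I(-76, (10*w(-5, 2) + 99)/(T(-6) + 51)) - 1*5309 = -9/20 - 1*5309 = -9/20 - 5309 = -106189/20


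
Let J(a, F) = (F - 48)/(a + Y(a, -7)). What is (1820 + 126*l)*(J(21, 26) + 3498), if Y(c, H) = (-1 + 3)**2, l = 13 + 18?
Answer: 500612728/25 ≈ 2.0025e+7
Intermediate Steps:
l = 31
Y(c, H) = 4 (Y(c, H) = 2**2 = 4)
J(a, F) = (-48 + F)/(4 + a) (J(a, F) = (F - 48)/(a + 4) = (-48 + F)/(4 + a))
(1820 + 126*l)*(J(21, 26) + 3498) = (1820 + 126*31)*((-48 + 26)/(4 + 21) + 3498) = (1820 + 3906)*(-22/25 + 3498) = 5726*((1/25)*(-22) + 3498) = 5726*(-22/25 + 3498) = 5726*(87428/25) = 500612728/25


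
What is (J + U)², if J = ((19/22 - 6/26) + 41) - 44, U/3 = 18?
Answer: 218064289/81796 ≈ 2666.0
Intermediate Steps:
U = 54 (U = 3*18 = 54)
J = -677/286 (J = ((19*(1/22) - 6*1/26) + 41) - 44 = ((19/22 - 3/13) + 41) - 44 = (181/286 + 41) - 44 = 11907/286 - 44 = -677/286 ≈ -2.3671)
(J + U)² = (-677/286 + 54)² = (14767/286)² = 218064289/81796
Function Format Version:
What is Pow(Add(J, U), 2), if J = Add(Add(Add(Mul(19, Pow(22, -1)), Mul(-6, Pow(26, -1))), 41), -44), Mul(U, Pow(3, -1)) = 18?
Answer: Rational(218064289, 81796) ≈ 2666.0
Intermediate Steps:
U = 54 (U = Mul(3, 18) = 54)
J = Rational(-677, 286) (J = Add(Add(Add(Mul(19, Rational(1, 22)), Mul(-6, Rational(1, 26))), 41), -44) = Add(Add(Add(Rational(19, 22), Rational(-3, 13)), 41), -44) = Add(Add(Rational(181, 286), 41), -44) = Add(Rational(11907, 286), -44) = Rational(-677, 286) ≈ -2.3671)
Pow(Add(J, U), 2) = Pow(Add(Rational(-677, 286), 54), 2) = Pow(Rational(14767, 286), 2) = Rational(218064289, 81796)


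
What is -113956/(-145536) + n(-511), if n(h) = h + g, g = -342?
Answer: -31007063/36384 ≈ -852.22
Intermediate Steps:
n(h) = -342 + h (n(h) = h - 342 = -342 + h)
-113956/(-145536) + n(-511) = -113956/(-145536) + (-342 - 511) = -113956*(-1/145536) - 853 = 28489/36384 - 853 = -31007063/36384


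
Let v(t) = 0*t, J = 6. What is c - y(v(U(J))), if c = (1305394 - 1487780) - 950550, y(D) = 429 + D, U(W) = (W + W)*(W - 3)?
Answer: -1133365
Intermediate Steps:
U(W) = 2*W*(-3 + W) (U(W) = (2*W)*(-3 + W) = 2*W*(-3 + W))
v(t) = 0
c = -1132936 (c = -182386 - 950550 = -1132936)
c - y(v(U(J))) = -1132936 - (429 + 0) = -1132936 - 1*429 = -1132936 - 429 = -1133365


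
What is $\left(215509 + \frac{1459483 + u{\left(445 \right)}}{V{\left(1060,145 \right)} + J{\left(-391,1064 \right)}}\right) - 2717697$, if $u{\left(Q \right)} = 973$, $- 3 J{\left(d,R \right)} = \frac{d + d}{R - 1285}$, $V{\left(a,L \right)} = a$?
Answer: $- \frac{51634196744}{20647} \approx -2.5008 \cdot 10^{6}$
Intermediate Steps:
$J{\left(d,R \right)} = - \frac{2 d}{3 \left(-1285 + R\right)}$ ($J{\left(d,R \right)} = - \frac{\left(d + d\right) \frac{1}{R - 1285}}{3} = - \frac{2 d \frac{1}{-1285 + R}}{3} = - \frac{2 d}{3 \left(-1285 + R\right)}$)
$\left(215509 + \frac{1459483 + u{\left(445 \right)}}{V{\left(1060,145 \right)} + J{\left(-391,1064 \right)}}\right) - 2717697 = \left(215509 + \frac{1459483 + 973}{1060 - - \frac{782}{-3855 + 3 \cdot 1064}}\right) - 2717697 = \left(215509 + \frac{1460456}{1060 - - \frac{782}{-3855 + 3192}}\right) - 2717697 = \left(215509 + \frac{1460456}{1060 - - \frac{782}{-663}}\right) - 2717697 = \left(215509 + \frac{1460456}{1060 - \left(-782\right) \left(- \frac{1}{663}\right)}\right) - 2717697 = \left(215509 + \frac{1460456}{1060 - \frac{46}{39}}\right) - 2717697 = \left(215509 + \frac{1460456}{\frac{41294}{39}}\right) - 2717697 = \left(215509 + 1460456 \cdot \frac{39}{41294}\right) - 2717697 = \left(215509 + \frac{28478892}{20647}\right) - 2717697 = \frac{4478093215}{20647} - 2717697 = - \frac{51634196744}{20647}$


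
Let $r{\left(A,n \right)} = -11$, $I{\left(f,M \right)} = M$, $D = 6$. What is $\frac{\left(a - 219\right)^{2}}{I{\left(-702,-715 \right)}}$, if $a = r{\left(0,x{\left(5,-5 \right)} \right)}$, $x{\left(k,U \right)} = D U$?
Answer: $- \frac{10580}{143} \approx -73.986$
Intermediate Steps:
$x{\left(k,U \right)} = 6 U$
$a = -11$
$\frac{\left(a - 219\right)^{2}}{I{\left(-702,-715 \right)}} = \frac{\left(-11 - 219\right)^{2}}{-715} = \left(-230\right)^{2} \left(- \frac{1}{715}\right) = 52900 \left(- \frac{1}{715}\right) = - \frac{10580}{143}$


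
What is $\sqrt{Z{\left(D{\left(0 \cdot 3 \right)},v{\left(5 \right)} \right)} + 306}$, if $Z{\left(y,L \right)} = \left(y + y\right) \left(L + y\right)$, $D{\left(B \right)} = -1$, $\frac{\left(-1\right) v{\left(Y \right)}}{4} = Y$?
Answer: $2 \sqrt{87} \approx 18.655$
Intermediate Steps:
$v{\left(Y \right)} = - 4 Y$
$Z{\left(y,L \right)} = 2 y \left(L + y\right)$
$\sqrt{Z{\left(D{\left(0 \cdot 3 \right)},v{\left(5 \right)} \right)} + 306} = \sqrt{2 \left(-1\right) \left(\left(-4\right) 5 - 1\right) + 306} = \sqrt{2 \left(-1\right) \left(-20 - 1\right) + 306} = \sqrt{2 \left(-1\right) \left(-21\right) + 306} = \sqrt{42 + 306} = \sqrt{348} = 2 \sqrt{87}$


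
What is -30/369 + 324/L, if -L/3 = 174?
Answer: -2504/3567 ≈ -0.70199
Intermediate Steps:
L = -522 (L = -3*174 = -522)
-30/369 + 324/L = -30/369 + 324/(-522) = -30*1/369 + 324*(-1/522) = -10/123 - 18/29 = -2504/3567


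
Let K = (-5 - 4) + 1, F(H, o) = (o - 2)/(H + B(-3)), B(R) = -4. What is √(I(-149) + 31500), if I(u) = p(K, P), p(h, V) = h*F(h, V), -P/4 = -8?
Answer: 4*√1970 ≈ 177.54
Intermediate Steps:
P = 32 (P = -4*(-8) = 32)
F(H, o) = (-2 + o)/(-4 + H) (F(H, o) = (o - 2)/(H - 4) = (-2 + o)/(-4 + H))
K = -8 (K = -9 + 1 = -8)
p(h, V) = h*(-2 + V)/(-4 + h) (p(h, V) = h*((-2 + V)/(-4 + h)) = h*(-2 + V)/(-4 + h))
I(u) = 20 (I(u) = -8*(-2 + 32)/(-4 - 8) = -8*30/(-12) = -8*(-1/12)*30 = 20)
√(I(-149) + 31500) = √(20 + 31500) = √31520 = 4*√1970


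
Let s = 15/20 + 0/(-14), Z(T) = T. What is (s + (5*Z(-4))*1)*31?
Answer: -2387/4 ≈ -596.75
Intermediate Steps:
s = ¾ (s = 15*(1/20) + 0*(-1/14) = ¾ + 0 = ¾ ≈ 0.75000)
(s + (5*Z(-4))*1)*31 = (¾ + (5*(-4))*1)*31 = (¾ - 20*1)*31 = (¾ - 20)*31 = -77/4*31 = -2387/4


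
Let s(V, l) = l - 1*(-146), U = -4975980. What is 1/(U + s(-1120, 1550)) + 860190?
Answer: 4278829353959/4974284 ≈ 8.6019e+5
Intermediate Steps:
s(V, l) = 146 + l (s(V, l) = l + 146 = 146 + l)
1/(U + s(-1120, 1550)) + 860190 = 1/(-4975980 + (146 + 1550)) + 860190 = 1/(-4975980 + 1696) + 860190 = 1/(-4974284) + 860190 = -1/4974284 + 860190 = 4278829353959/4974284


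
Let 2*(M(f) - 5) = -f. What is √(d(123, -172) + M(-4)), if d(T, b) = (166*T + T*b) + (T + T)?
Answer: I*√485 ≈ 22.023*I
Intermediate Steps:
M(f) = 5 - f/2 (M(f) = 5 + (-f)/2 = 5 - f/2)
d(T, b) = 168*T + T*b (d(T, b) = (166*T + T*b) + 2*T = 168*T + T*b)
√(d(123, -172) + M(-4)) = √(123*(168 - 172) + (5 - ½*(-4))) = √(123*(-4) + (5 + 2)) = √(-492 + 7) = √(-485) = I*√485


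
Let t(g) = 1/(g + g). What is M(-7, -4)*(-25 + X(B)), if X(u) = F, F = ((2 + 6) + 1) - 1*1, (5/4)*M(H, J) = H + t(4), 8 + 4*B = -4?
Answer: 187/2 ≈ 93.500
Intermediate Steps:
t(g) = 1/(2*g)
B = -3 (B = -2 + (¼)*(-4) = -2 - 1 = -3)
M(H, J) = ⅒ + 4*H/5 (M(H, J) = 4*(H + (½)/4)/5 = 4*(H + (½)*(¼))/5 = 4*(H + ⅛)/5 = 4*(⅛ + H)/5 = ⅒ + 4*H/5)
F = 8 (F = (8 + 1) - 1 = 9 - 1 = 8)
X(u) = 8
M(-7, -4)*(-25 + X(B)) = (⅒ + (⅘)*(-7))*(-25 + 8) = (⅒ - 28/5)*(-17) = -11/2*(-17) = 187/2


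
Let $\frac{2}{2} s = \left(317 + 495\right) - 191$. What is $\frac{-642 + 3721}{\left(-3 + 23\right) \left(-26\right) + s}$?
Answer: $\frac{3079}{101} \approx 30.485$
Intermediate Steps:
$s = 621$ ($s = \left(317 + 495\right) - 191 = 812 - 191 = 621$)
$\frac{-642 + 3721}{\left(-3 + 23\right) \left(-26\right) + s} = \frac{-642 + 3721}{\left(-3 + 23\right) \left(-26\right) + 621} = \frac{3079}{20 \left(-26\right) + 621} = \frac{3079}{-520 + 621} = \frac{3079}{101}$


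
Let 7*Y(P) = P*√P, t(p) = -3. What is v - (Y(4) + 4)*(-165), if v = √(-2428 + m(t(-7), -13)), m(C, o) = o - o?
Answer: 5940/7 + 2*I*√607 ≈ 848.57 + 49.275*I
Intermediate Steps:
Y(P) = P^(3/2)/7 (Y(P) = (P*√P)/7 = P^(3/2)/7)
m(C, o) = 0
v = 2*I*√607 (v = √(-2428 + 0) = √(-2428) = 2*I*√607 ≈ 49.275*I)
v - (Y(4) + 4)*(-165) = 2*I*√607 - (4^(3/2)/7 + 4)*(-165) = 2*I*√607 - ((⅐)*8 + 4)*(-165) = 2*I*√607 - (8/7 + 4)*(-165) = 2*I*√607 - 36*(-165)/7 = 2*I*√607 - 1*(-5940/7) = 2*I*√607 + 5940/7 = 5940/7 + 2*I*√607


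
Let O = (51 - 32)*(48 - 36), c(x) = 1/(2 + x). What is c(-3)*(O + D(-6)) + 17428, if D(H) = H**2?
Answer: 17164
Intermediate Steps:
O = 228 (O = 19*12 = 228)
c(-3)*(O + D(-6)) + 17428 = (228 + (-6)**2)/(2 - 3) + 17428 = (228 + 36)/(-1) + 17428 = -1*264 + 17428 = -264 + 17428 = 17164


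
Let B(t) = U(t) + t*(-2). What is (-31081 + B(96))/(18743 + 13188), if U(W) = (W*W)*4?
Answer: 5591/31931 ≈ 0.17510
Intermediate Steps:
U(W) = 4*W**2 (U(W) = W**2*4 = 4*W**2)
B(t) = -2*t + 4*t**2 (B(t) = 4*t**2 + t*(-2) = 4*t**2 - 2*t = -2*t + 4*t**2)
(-31081 + B(96))/(18743 + 13188) = (-31081 + 2*96*(-1 + 2*96))/(18743 + 13188) = (-31081 + 2*96*(-1 + 192))/31931 = (-31081 + 2*96*191)*(1/31931) = (-31081 + 36672)*(1/31931) = 5591*(1/31931) = 5591/31931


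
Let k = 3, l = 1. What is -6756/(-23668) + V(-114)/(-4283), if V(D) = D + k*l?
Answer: 7890774/25342511 ≈ 0.31137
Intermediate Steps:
V(D) = 3 + D (V(D) = D + 3*1 = D + 3 = 3 + D)
-6756/(-23668) + V(-114)/(-4283) = -6756/(-23668) + (3 - 114)/(-4283) = -6756*(-1/23668) - 111*(-1/4283) = 1689/5917 + 111/4283 = 7890774/25342511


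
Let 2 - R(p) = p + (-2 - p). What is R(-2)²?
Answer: 16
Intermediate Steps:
R(p) = 4 (R(p) = 2 - (p + (-2 - p)) = 2 - 1*(-2) = 2 + 2 = 4)
R(-2)² = 4² = 16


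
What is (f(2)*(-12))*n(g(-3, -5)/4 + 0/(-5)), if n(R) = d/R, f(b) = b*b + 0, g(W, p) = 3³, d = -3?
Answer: 64/3 ≈ 21.333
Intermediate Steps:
g(W, p) = 27
f(b) = b² (f(b) = b² + 0 = b²)
n(R) = -3/R
(f(2)*(-12))*n(g(-3, -5)/4 + 0/(-5)) = (2²*(-12))*(-3/(27/4 + 0/(-5))) = (4*(-12))*(-3/(27*(¼) + 0*(-⅕))) = -(-144)/(27/4 + 0) = -(-144)/27/4 = -(-144)*4/27 = -48*(-4/9) = 64/3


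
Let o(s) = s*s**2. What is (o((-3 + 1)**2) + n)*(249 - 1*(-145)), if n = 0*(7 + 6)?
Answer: 25216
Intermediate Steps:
n = 0 (n = 0*13 = 0)
o(s) = s**3
(o((-3 + 1)**2) + n)*(249 - 1*(-145)) = (((-3 + 1)**2)**3 + 0)*(249 - 1*(-145)) = (((-2)**2)**3 + 0)*(249 + 145) = (4**3 + 0)*394 = (64 + 0)*394 = 64*394 = 25216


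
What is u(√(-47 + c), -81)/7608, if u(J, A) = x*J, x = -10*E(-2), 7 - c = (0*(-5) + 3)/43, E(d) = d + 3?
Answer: -5*I*√74089/163572 ≈ -0.0083203*I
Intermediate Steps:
E(d) = 3 + d
c = 298/43 (c = 7 - (0*(-5) + 3)/43 = 7 - (0 + 3)/43 = 7 - 3/43 = 298/43 ≈ 6.9302)
x = -10 (x = -10*(3 - 2) = -10*1 = -10)
u(J, A) = -10*J
u(√(-47 + c), -81)/7608 = -10*√(-47 + 298/43)/7608 = -10*I*√74089/43*(1/7608) = -5*I*√74089/163572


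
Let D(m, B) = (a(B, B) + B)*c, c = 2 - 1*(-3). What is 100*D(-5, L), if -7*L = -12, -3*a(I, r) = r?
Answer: 4000/7 ≈ 571.43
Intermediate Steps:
a(I, r) = -r/3
c = 5 (c = 2 + 3 = 5)
L = 12/7 (L = -1/7*(-12) = 12/7 ≈ 1.7143)
D(m, B) = 10*B/3 (D(m, B) = (-B/3 + B)*5 = (2*B/3)*5 = 10*B/3)
100*D(-5, L) = 100*((10/3)*(12/7)) = 100*(40/7) = 4000/7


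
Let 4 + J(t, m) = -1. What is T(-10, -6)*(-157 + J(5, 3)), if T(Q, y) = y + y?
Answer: 1944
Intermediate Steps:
J(t, m) = -5 (J(t, m) = -4 - 1 = -5)
T(Q, y) = 2*y
T(-10, -6)*(-157 + J(5, 3)) = (2*(-6))*(-157 - 5) = -12*(-162) = 1944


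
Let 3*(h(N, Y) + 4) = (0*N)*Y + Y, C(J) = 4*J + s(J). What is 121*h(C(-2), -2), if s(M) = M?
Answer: -1694/3 ≈ -564.67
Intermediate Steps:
C(J) = 5*J (C(J) = 4*J + J = 5*J)
h(N, Y) = -4 + Y/3 (h(N, Y) = -4 + ((0*N)*Y + Y)/3 = -4 + (0*Y + Y)/3 = -4 + (0 + Y)/3 = -4 + Y/3)
121*h(C(-2), -2) = 121*(-4 + (⅓)*(-2)) = 121*(-4 - ⅔) = 121*(-14/3) = -1694/3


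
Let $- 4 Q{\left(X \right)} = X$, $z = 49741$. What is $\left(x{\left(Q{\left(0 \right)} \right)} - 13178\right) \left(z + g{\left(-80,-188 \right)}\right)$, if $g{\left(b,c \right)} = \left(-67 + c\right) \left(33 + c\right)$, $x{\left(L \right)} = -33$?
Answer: $-1179293126$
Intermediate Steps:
$Q{\left(X \right)} = - \frac{X}{4}$
$\left(x{\left(Q{\left(0 \right)} \right)} - 13178\right) \left(z + g{\left(-80,-188 \right)}\right) = \left(-33 - 13178\right) \left(49741 - \left(-4181 - 35344\right)\right) = - 13211 \left(49741 + \left(-2211 + 35344 + 6392\right)\right) = - 13211 \left(49741 + 39525\right) = \left(-13211\right) 89266 = -1179293126$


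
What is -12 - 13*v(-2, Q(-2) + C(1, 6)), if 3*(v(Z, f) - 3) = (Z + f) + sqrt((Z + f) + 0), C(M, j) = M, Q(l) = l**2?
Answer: -64 - 13*sqrt(3)/3 ≈ -71.506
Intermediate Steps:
v(Z, f) = 3 + Z/3 + f/3 + sqrt(Z + f)/3 (v(Z, f) = 3 + ((Z + f) + sqrt((Z + f) + 0))/3 = 3 + ((Z + f) + sqrt(Z + f))/3 = 3 + (Z + f + sqrt(Z + f))/3 = 3 + (Z/3 + f/3 + sqrt(Z + f)/3) = 3 + Z/3 + f/3 + sqrt(Z + f)/3)
-12 - 13*v(-2, Q(-2) + C(1, 6)) = -12 - 13*(3 + (1/3)*(-2) + ((-2)**2 + 1)/3 + sqrt(-2 + ((-2)**2 + 1))/3) = -12 - 13*(3 - 2/3 + (4 + 1)/3 + sqrt(-2 + (4 + 1))/3) = -12 - 13*(3 - 2/3 + (1/3)*5 + sqrt(-2 + 5)/3) = -12 - 13*(3 - 2/3 + 5/3 + sqrt(3)/3) = -12 - 13*(4 + sqrt(3)/3) = -12 + (-52 - 13*sqrt(3)/3) = -64 - 13*sqrt(3)/3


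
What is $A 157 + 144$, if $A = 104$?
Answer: $16472$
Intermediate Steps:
$A 157 + 144 = 104 \cdot 157 + 144 = 16328 + 144 = 16472$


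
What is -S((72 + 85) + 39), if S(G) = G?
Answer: -196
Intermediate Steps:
-S((72 + 85) + 39) = -((72 + 85) + 39) = -(157 + 39) = -1*196 = -196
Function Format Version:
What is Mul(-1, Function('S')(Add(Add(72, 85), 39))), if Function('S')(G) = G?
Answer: -196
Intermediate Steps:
Mul(-1, Function('S')(Add(Add(72, 85), 39))) = Mul(-1, Add(Add(72, 85), 39)) = Mul(-1, Add(157, 39)) = Mul(-1, 196) = -196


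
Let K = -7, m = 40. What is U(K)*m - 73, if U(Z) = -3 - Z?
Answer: 87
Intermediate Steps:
U(K)*m - 73 = (-3 - 1*(-7))*40 - 73 = (-3 + 7)*40 - 73 = 4*40 - 73 = 160 - 73 = 87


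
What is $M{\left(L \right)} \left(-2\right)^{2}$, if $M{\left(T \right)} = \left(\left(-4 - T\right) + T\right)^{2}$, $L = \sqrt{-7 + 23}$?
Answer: $64$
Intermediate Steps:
$L = 4$ ($L = \sqrt{16} = 4$)
$M{\left(T \right)} = 16$ ($M{\left(T \right)} = \left(-4\right)^{2} = 16$)
$M{\left(L \right)} \left(-2\right)^{2} = 16 \left(-2\right)^{2} = 16 \cdot 4 = 64$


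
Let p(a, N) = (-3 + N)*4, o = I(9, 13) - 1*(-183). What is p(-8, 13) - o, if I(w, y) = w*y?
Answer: -260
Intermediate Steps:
o = 300 (o = 9*13 - 1*(-183) = 117 + 183 = 300)
p(a, N) = -12 + 4*N
p(-8, 13) - o = (-12 + 4*13) - 1*300 = (-12 + 52) - 300 = 40 - 300 = -260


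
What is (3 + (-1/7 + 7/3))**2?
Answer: 11881/441 ≈ 26.941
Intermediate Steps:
(3 + (-1/7 + 7/3))**2 = (3 + 46/21)**2 = (109/21)**2 = 11881/441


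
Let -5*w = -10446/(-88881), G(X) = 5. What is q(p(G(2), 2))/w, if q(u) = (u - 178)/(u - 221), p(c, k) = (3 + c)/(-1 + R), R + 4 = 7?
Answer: -12887745/377797 ≈ -34.113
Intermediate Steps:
R = 3 (R = -4 + 7 = 3)
p(c, k) = 3/2 + c/2 (p(c, k) = (3 + c)/(-1 + 3) = (3 + c)/2 = (3 + c)*(½) = 3/2 + c/2)
q(u) = (-178 + u)/(-221 + u)
w = -3482/148135 (w = -(-10446)/(5*(-88881)) = -(-10446)*(-1)/(5*88881) = -⅕*3482/29627 = -3482/148135 ≈ -0.023506)
q(p(G(2), 2))/w = ((-178 + (3/2 + (½)*5))/(-221 + (3/2 + (½)*5)))/(-3482/148135) = ((-178 + (3/2 + 5/2))/(-221 + (3/2 + 5/2)))*(-148135/3482) = ((-178 + 4)/(-221 + 4))*(-148135/3482) = (-174/(-217))*(-148135/3482) = -1/217*(-174)*(-148135/3482) = (174/217)*(-148135/3482) = -12887745/377797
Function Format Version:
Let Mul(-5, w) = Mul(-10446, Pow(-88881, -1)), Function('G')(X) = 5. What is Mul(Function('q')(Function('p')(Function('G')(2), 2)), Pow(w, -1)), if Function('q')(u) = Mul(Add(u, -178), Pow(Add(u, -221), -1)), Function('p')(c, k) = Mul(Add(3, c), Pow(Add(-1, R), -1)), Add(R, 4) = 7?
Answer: Rational(-12887745, 377797) ≈ -34.113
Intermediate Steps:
R = 3 (R = Add(-4, 7) = 3)
Function('p')(c, k) = Add(Rational(3, 2), Mul(Rational(1, 2), c)) (Function('p')(c, k) = Mul(Add(3, c), Pow(Add(-1, 3), -1)) = Mul(Add(3, c), Pow(2, -1)) = Mul(Add(3, c), Rational(1, 2)) = Add(Rational(3, 2), Mul(Rational(1, 2), c)))
Function('q')(u) = Mul(Pow(Add(-221, u), -1), Add(-178, u)) (Function('q')(u) = Mul(Add(-178, u), Pow(Add(-221, u), -1)) = Mul(Pow(Add(-221, u), -1), Add(-178, u)))
w = Rational(-3482, 148135) (w = Mul(Rational(-1, 5), Mul(-10446, Pow(-88881, -1))) = Mul(Rational(-1, 5), Mul(-10446, Rational(-1, 88881))) = Mul(Rational(-1, 5), Rational(3482, 29627)) = Rational(-3482, 148135) ≈ -0.023506)
Mul(Function('q')(Function('p')(Function('G')(2), 2)), Pow(w, -1)) = Mul(Mul(Pow(Add(-221, Add(Rational(3, 2), Mul(Rational(1, 2), 5))), -1), Add(-178, Add(Rational(3, 2), Mul(Rational(1, 2), 5)))), Pow(Rational(-3482, 148135), -1)) = Mul(Mul(Pow(Add(-221, Add(Rational(3, 2), Rational(5, 2))), -1), Add(-178, Add(Rational(3, 2), Rational(5, 2)))), Rational(-148135, 3482)) = Mul(Mul(Pow(Add(-221, 4), -1), Add(-178, 4)), Rational(-148135, 3482)) = Mul(Mul(Pow(-217, -1), -174), Rational(-148135, 3482)) = Mul(Mul(Rational(-1, 217), -174), Rational(-148135, 3482)) = Mul(Rational(174, 217), Rational(-148135, 3482)) = Rational(-12887745, 377797)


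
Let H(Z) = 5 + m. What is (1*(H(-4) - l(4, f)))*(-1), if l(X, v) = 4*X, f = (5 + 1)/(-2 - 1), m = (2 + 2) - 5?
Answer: 12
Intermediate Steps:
m = -1 (m = 4 - 5 = -1)
f = -2 (f = 6/(-3) = 6*(-⅓) = -2)
H(Z) = 4 (H(Z) = 5 - 1 = 4)
(1*(H(-4) - l(4, f)))*(-1) = (1*(4 - 4*4))*(-1) = (1*(4 - 1*16))*(-1) = (1*(4 - 16))*(-1) = (1*(-12))*(-1) = -12*(-1) = 12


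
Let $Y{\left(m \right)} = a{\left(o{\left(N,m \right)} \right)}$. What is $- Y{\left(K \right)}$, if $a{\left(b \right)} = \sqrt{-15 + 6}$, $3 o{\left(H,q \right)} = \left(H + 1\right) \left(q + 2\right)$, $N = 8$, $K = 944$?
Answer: $- 3 i \approx - 3.0 i$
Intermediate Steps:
$o{\left(H,q \right)} = \frac{\left(1 + H\right) \left(2 + q\right)}{3}$ ($o{\left(H,q \right)} = \frac{\left(H + 1\right) \left(q + 2\right)}{3} = \frac{\left(1 + H\right) \left(2 + q\right)}{3}$)
$a{\left(b \right)} = 3 i$ ($a{\left(b \right)} = \sqrt{-9} = 3 i$)
$Y{\left(m \right)} = 3 i$
$- Y{\left(K \right)} = - 3 i$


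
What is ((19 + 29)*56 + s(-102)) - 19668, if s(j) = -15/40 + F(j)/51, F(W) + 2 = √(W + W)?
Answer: -6928009/408 + 2*I*√51/51 ≈ -16980.0 + 0.28006*I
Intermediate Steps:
F(W) = -2 + √2*√W (F(W) = -2 + √(W + W) = -2 + √(2*W) = -2 + √2*√W)
s(j) = -169/408 + √2*√j/51 (s(j) = -15/40 + (-2 + √2*√j)/51 = -15*1/40 + (-2 + √2*√j)*(1/51) = -3/8 + (-2/51 + √2*√j/51) = -169/408 + √2*√j/51)
((19 + 29)*56 + s(-102)) - 19668 = ((19 + 29)*56 + (-169/408 + √2*√(-102)/51)) - 19668 = (48*56 + (-169/408 + √2*(I*√102)/51)) - 19668 = (2688 + (-169/408 + 2*I*√51/51)) - 19668 = (1096535/408 + 2*I*√51/51) - 19668 = -6928009/408 + 2*I*√51/51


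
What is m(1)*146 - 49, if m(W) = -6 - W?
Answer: -1071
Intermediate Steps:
m(1)*146 - 49 = (-6 - 1*1)*146 - 49 = (-6 - 1)*146 - 49 = -7*146 - 49 = -1022 - 49 = -1071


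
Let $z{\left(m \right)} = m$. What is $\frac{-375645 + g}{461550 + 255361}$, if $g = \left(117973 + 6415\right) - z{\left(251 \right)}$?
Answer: $- \frac{251508}{716911} \approx -0.35082$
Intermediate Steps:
$g = 124137$ ($g = \left(117973 + 6415\right) - 251 = 124388 - 251 = 124137$)
$\frac{-375645 + g}{461550 + 255361} = \frac{-375645 + 124137}{461550 + 255361} = - \frac{251508}{716911}$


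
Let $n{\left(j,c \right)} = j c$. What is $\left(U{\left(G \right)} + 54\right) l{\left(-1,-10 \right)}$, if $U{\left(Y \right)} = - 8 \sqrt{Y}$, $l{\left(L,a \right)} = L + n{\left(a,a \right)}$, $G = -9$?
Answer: $5346 - 2376 i \approx 5346.0 - 2376.0 i$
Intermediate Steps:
$n{\left(j,c \right)} = c j$
$l{\left(L,a \right)} = L + a^{2}$ ($l{\left(L,a \right)} = L + a a = L + a^{2}$)
$\left(U{\left(G \right)} + 54\right) l{\left(-1,-10 \right)} = \left(- 8 \sqrt{-9} + 54\right) \left(-1 + \left(-10\right)^{2}\right) = \left(- 8 \cdot 3 i + 54\right) \left(-1 + 100\right) = \left(- 24 i + 54\right) 99 = \left(54 - 24 i\right) 99 = 5346 - 2376 i$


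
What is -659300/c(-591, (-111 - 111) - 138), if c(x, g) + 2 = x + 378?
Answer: 131860/43 ≈ 3066.5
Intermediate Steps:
c(x, g) = 376 + x (c(x, g) = -2 + (x + 378) = -2 + (378 + x) = 376 + x)
-659300/c(-591, (-111 - 111) - 138) = -659300/(376 - 591) = -659300/(-215) = -659300*(-1/215) = 131860/43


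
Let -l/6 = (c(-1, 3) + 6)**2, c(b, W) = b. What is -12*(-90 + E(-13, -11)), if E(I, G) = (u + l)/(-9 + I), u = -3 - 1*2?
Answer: 10950/11 ≈ 995.45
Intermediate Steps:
u = -5 (u = -3 - 2 = -5)
l = -150 (l = -6*(-1 + 6)**2 = -6*5**2 = -6*25 = -150)
E(I, G) = -155/(-9 + I) (E(I, G) = (-5 - 150)/(-9 + I) = -155/(-9 + I))
-12*(-90 + E(-13, -11)) = -12*(-90 - 155/(-9 - 13)) = -12*(-90 - 155/(-22)) = -12*(-90 - 155*(-1/22)) = -12*(-90 + 155/22) = -12*(-1825/22) = 10950/11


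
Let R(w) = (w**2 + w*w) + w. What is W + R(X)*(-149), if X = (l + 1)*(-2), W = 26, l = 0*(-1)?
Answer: -868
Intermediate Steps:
l = 0
X = -2 (X = (0 + 1)*(-2) = 1*(-2) = -2)
R(w) = w + 2*w**2 (R(w) = (w**2 + w**2) + w = 2*w**2 + w = w + 2*w**2)
W + R(X)*(-149) = 26 - 2*(1 + 2*(-2))*(-149) = 26 - 2*(1 - 4)*(-149) = 26 - 2*(-3)*(-149) = 26 + 6*(-149) = 26 - 894 = -868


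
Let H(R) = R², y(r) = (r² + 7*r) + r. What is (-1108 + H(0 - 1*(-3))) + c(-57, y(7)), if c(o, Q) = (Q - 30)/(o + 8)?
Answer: -53926/49 ≈ -1100.5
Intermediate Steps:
y(r) = r² + 8*r
c(o, Q) = (-30 + Q)/(8 + o)
(-1108 + H(0 - 1*(-3))) + c(-57, y(7)) = (-1108 + (0 - 1*(-3))²) + (-30 + 7*(8 + 7))/(8 - 57) = (-1108 + (0 + 3)²) + (-30 + 7*15)/(-49) = (-1108 + 3²) - (-30 + 105)/49 = (-1108 + 9) - 1/49*75 = -1099 - 75/49 = -53926/49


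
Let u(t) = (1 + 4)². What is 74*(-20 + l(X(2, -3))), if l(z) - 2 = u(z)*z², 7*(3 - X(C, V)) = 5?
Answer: 408332/49 ≈ 8333.3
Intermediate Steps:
u(t) = 25 (u(t) = 5² = 25)
X(C, V) = 16/7 (X(C, V) = 3 - ⅐*5 = 3 - 5/7 = 16/7)
l(z) = 2 + 25*z²
74*(-20 + l(X(2, -3))) = 74*(-20 + (2 + 25*(16/7)²)) = 74*(-20 + (2 + 25*(256/49))) = 74*(-20 + (2 + 6400/49)) = 74*(-20 + 6498/49) = 74*(5518/49) = 408332/49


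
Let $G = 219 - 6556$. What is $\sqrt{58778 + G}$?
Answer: $229$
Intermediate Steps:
$G = -6337$ ($G = 219 - 6556 = -6337$)
$\sqrt{58778 + G} = \sqrt{58778 - 6337} = \sqrt{52441} = 229$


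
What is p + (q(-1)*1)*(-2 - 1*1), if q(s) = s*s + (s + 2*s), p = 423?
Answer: 429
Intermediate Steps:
q(s) = s² + 3*s
p + (q(-1)*1)*(-2 - 1*1) = 423 + (-(3 - 1)*1)*(-2 - 1*1) = 423 + (-1*2*1)*(-2 - 1) = 423 - 2*1*(-3) = 423 - 2*(-3) = 423 + 6 = 429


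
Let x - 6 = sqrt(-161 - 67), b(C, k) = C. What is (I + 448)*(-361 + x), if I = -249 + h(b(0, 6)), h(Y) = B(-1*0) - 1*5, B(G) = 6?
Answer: -71000 + 400*I*sqrt(57) ≈ -71000.0 + 3019.9*I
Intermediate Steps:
h(Y) = 1 (h(Y) = 6 - 1*5 = 6 - 5 = 1)
I = -248 (I = -249 + 1 = -248)
x = 6 + 2*I*sqrt(57) (x = 6 + sqrt(-161 - 67) = 6 + sqrt(-228) = 6 + 2*I*sqrt(57) ≈ 6.0 + 15.1*I)
(I + 448)*(-361 + x) = (-248 + 448)*(-361 + (6 + 2*I*sqrt(57))) = 200*(-355 + 2*I*sqrt(57)) = -71000 + 400*I*sqrt(57)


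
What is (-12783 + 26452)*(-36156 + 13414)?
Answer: -310860398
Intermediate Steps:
(-12783 + 26452)*(-36156 + 13414) = 13669*(-22742) = -310860398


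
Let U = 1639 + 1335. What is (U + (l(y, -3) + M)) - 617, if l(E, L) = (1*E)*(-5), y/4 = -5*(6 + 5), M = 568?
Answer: 4025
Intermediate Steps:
y = -220 (y = 4*(-5*(6 + 5)) = 4*(-5*11) = 4*(-55) = -220)
l(E, L) = -5*E (l(E, L) = E*(-5) = -5*E)
U = 2974
(U + (l(y, -3) + M)) - 617 = (2974 + (-5*(-220) + 568)) - 617 = (2974 + (1100 + 568)) - 617 = (2974 + 1668) - 617 = 4642 - 617 = 4025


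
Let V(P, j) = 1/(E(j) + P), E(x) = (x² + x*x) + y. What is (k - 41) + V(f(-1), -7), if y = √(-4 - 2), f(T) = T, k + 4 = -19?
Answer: (-64*√6 + 6207*I)/(√6 - 97*I) ≈ -63.99 - 0.00026017*I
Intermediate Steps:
k = -23 (k = -4 - 19 = -23)
y = I*√6 (y = √(-6) = I*√6 ≈ 2.4495*I)
E(x) = 2*x² + I*√6 (E(x) = (x² + x*x) + I*√6 = (x² + x²) + I*√6 = 2*x² + I*√6)
V(P, j) = 1/(P + 2*j² + I*√6) (V(P, j) = 1/((2*j² + I*√6) + P) = 1/(P + 2*j² + I*√6))
(k - 41) + V(f(-1), -7) = (-23 - 41) + 1/(-1 + 2*(-7)² + I*√6) = -64 + 1/(-1 + 2*49 + I*√6) = -64 + 1/(-1 + 98 + I*√6) = -64 + 1/(97 + I*√6)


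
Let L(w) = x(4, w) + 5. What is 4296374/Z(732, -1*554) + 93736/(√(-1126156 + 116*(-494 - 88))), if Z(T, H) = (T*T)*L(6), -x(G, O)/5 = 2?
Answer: -2148187/1339560 - 46868*I*√298417/298417 ≈ -1.6037 - 85.796*I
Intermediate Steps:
x(G, O) = -10 (x(G, O) = -5*2 = -10)
L(w) = -5 (L(w) = -10 + 5 = -5)
Z(T, H) = -5*T² (Z(T, H) = (T*T)*(-5) = T²*(-5) = -5*T²)
4296374/Z(732, -1*554) + 93736/(√(-1126156 + 116*(-494 - 88))) = 4296374/((-5*732²)) + 93736/(√(-1126156 + 116*(-494 - 88))) = 4296374/((-5*535824)) + 93736/(√(-1126156 + 116*(-582))) = 4296374/(-2679120) + 93736/(√(-1126156 - 67512)) = 4296374*(-1/2679120) + 93736/(√(-1193668)) = -2148187/1339560 + 93736/((2*I*√298417)) = -2148187/1339560 + 93736*(-I*√298417/596834) = -2148187/1339560 - 46868*I*√298417/298417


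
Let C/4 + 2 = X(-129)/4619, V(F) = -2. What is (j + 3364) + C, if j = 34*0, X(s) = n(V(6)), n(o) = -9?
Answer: 15501328/4619 ≈ 3356.0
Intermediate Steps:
X(s) = -9
j = 0
C = -36988/4619 (C = -8 + 4*(-9/4619) = -8 - 36/4619 = -36988/4619 ≈ -8.0078)
(j + 3364) + C = (0 + 3364) - 36988/4619 = 3364 - 36988/4619 = 15501328/4619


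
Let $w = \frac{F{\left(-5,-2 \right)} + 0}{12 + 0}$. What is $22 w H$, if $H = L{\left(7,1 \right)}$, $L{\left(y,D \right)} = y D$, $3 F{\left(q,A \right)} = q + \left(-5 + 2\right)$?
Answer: $- \frac{308}{9} \approx -34.222$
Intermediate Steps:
$F{\left(q,A \right)} = -1 + \frac{q}{3}$ ($F{\left(q,A \right)} = \frac{q + \left(-5 + 2\right)}{3} = \frac{q - 3}{3} = \frac{-3 + q}{3} = -1 + \frac{q}{3}$)
$w = - \frac{2}{9}$ ($w = \frac{\left(-1 + \frac{1}{3} \left(-5\right)\right) + 0}{12 + 0} = \frac{\left(-1 - \frac{5}{3}\right) + 0}{12} = \left(- \frac{8}{3} + 0\right) \frac{1}{12} = \left(- \frac{8}{3}\right) \frac{1}{12} = - \frac{2}{9} \approx -0.22222$)
$L{\left(y,D \right)} = D y$
$H = 7$ ($H = 1 \cdot 7 = 7$)
$22 w H = 22 \left(- \frac{2}{9}\right) 7 = \left(- \frac{44}{9}\right) 7 = - \frac{308}{9}$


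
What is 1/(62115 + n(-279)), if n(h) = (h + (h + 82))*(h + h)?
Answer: 1/327723 ≈ 3.0514e-6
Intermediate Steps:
n(h) = 2*h*(82 + 2*h) (n(h) = (h + (82 + h))*(2*h) = (82 + 2*h)*(2*h) = 2*h*(82 + 2*h))
1/(62115 + n(-279)) = 1/(62115 + 4*(-279)*(41 - 279)) = 1/(62115 + 4*(-279)*(-238)) = 1/(62115 + 265608) = 1/327723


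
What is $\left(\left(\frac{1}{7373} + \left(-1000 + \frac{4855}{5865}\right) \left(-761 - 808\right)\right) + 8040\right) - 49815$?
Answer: $\frac{4399005648357}{2882843} \approx 1.5259 \cdot 10^{6}$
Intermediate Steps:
$\left(\left(\frac{1}{7373} + \left(-1000 + \frac{4855}{5865}\right) \left(-761 - 808\right)\right) + 8040\right) - 49815 = \left(\left(\frac{1}{7373} + \left(-1000 + 4855 \cdot \frac{1}{5865}\right) \left(-1569\right)\right) + 8040\right) - 49815 = \left(\left(\frac{1}{7373} + \left(-1000 + \frac{971}{1173}\right) \left(-1569\right)\right) + 8040\right) - 49815 = \left(\left(\frac{1}{7373} - - \frac{612971167}{391}\right) + 8040\right) - 49815 = \left(\left(\frac{1}{7373} + \frac{612971167}{391}\right) + 8040\right) - 49815 = \left(\frac{4519436414682}{2882843} + 8040\right) - 49815 = \frac{4542614472402}{2882843} - 49815 = \frac{4399005648357}{2882843}$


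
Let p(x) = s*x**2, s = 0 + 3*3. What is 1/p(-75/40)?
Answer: 64/2025 ≈ 0.031605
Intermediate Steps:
s = 9 (s = 0 + 9 = 9)
p(x) = 9*x**2
1/p(-75/40) = 1/(9*(-75/40)**2) = 1/(9*(-75*1/40)**2) = 1/(9*(-15/8)**2) = 1/(9*(225/64)) = 1/(2025/64) = 64/2025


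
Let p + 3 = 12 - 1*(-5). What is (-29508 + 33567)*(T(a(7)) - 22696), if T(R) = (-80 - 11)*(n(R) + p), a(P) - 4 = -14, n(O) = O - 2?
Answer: -92861802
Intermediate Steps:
n(O) = -2 + O
a(P) = -10 (a(P) = 4 - 14 = -10)
p = 14 (p = -3 + (12 - 1*(-5)) = -3 + (12 + 5) = -3 + 17 = 14)
T(R) = -1092 - 91*R (T(R) = (-80 - 11)*((-2 + R) + 14) = -91*(12 + R) = -1092 - 91*R)
(-29508 + 33567)*(T(a(7)) - 22696) = (-29508 + 33567)*((-1092 - 91*(-10)) - 22696) = 4059*((-1092 + 910) - 22696) = 4059*(-182 - 22696) = 4059*(-22878) = -92861802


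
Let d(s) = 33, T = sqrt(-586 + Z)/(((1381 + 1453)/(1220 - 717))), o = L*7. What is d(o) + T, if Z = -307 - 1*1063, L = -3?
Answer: 33 + 503*I*sqrt(489)/1417 ≈ 33.0 + 7.8497*I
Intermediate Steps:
Z = -1370 (Z = -307 - 1063 = -1370)
o = -21 (o = -3*7 = -21)
T = 503*I*sqrt(489)/1417 (T = sqrt(-586 - 1370)/(((1381 + 1453)/(1220 - 717))) = sqrt(-1956)/((2834/503)) = (2*I*sqrt(489))/((2834*(1/503))) = (2*I*sqrt(489))/(2834/503) = (2*I*sqrt(489))*(503/2834) = 503*I*sqrt(489)/1417 ≈ 7.8497*I)
d(o) + T = 33 + 503*I*sqrt(489)/1417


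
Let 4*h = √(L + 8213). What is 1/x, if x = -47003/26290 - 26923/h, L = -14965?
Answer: -2154831170/2070205780170069 - 76893434150*I*√422/2070205780170069 ≈ -1.0409e-6 - 0.00076301*I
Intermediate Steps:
h = I*√422 (h = √(-14965 + 8213)/4 = √(-6752)/4 = (4*I*√422)/4 = I*√422 ≈ 20.543*I)
x = -4273/2390 + 26923*I*√422/422 (x = -47003/26290 - 26923*(-I*√422/422) = -47003*1/26290 - (-26923)*I*√422/422 = -4273/2390 + 26923*I*√422/422 ≈ -1.7879 + 1310.6*I)
1/x = 1/(-4273/2390 + 26923*I*√422/422)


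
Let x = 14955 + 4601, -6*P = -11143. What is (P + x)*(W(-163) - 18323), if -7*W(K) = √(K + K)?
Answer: -2354120717/6 - 128479*I*√326/42 ≈ -3.9235e+8 - 55232.0*I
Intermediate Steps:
P = 11143/6 (P = -⅙*(-11143) = 11143/6 ≈ 1857.2)
x = 19556
W(K) = -√2*√K/7 (W(K) = -√(K + K)/7 = -√2*√K/7)
(P + x)*(W(-163) - 18323) = (11143/6 + 19556)*(-√2*√(-163)/7 - 18323) = 128479*(-√2*I*√163/7 - 18323)/6 = 128479*(-I*√326/7 - 18323)/6 = 128479*(-18323 - I*√326/7)/6 = -2354120717/6 - 128479*I*√326/42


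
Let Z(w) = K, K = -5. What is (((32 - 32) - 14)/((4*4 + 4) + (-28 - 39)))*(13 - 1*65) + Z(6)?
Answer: -963/47 ≈ -20.489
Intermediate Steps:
Z(w) = -5
(((32 - 32) - 14)/((4*4 + 4) + (-28 - 39)))*(13 - 1*65) + Z(6) = (((32 - 32) - 14)/((4*4 + 4) + (-28 - 39)))*(13 - 1*65) - 5 = ((0 - 14)/((16 + 4) - 67))*(13 - 65) - 5 = -14/(20 - 67)*(-52) - 5 = -14/(-47)*(-52) - 5 = -14*(-1/47)*(-52) - 5 = (14/47)*(-52) - 5 = -728/47 - 5 = -963/47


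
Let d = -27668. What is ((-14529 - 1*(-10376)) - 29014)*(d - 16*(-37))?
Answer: 898029692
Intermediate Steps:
((-14529 - 1*(-10376)) - 29014)*(d - 16*(-37)) = ((-14529 - 1*(-10376)) - 29014)*(-27668 - 16*(-37)) = ((-14529 + 10376) - 29014)*(-27668 + 592) = (-4153 - 29014)*(-27076) = -33167*(-27076) = 898029692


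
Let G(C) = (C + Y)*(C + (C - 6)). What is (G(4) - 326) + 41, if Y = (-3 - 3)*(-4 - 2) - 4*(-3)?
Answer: -181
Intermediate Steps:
Y = 48 (Y = -6*(-6) + 12 = 36 + 12 = 48)
G(C) = (-6 + 2*C)*(48 + C) (G(C) = (C + 48)*(C + (C - 6)) = (48 + C)*(C + (-6 + C)) = (48 + C)*(-6 + 2*C) = (-6 + 2*C)*(48 + C))
(G(4) - 326) + 41 = ((-288 + 2*4² + 90*4) - 326) + 41 = ((-288 + 2*16 + 360) - 326) + 41 = ((-288 + 32 + 360) - 326) + 41 = (104 - 326) + 41 = -222 + 41 = -181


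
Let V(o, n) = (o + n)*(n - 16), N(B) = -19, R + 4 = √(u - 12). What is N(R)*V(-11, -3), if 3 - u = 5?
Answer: -5054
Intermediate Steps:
u = -2 (u = 3 - 1*5 = 3 - 5 = -2)
R = -4 + I*√14 (R = -4 + √(-2 - 12) = -4 + √(-14) = -4 + I*√14 ≈ -4.0 + 3.7417*I)
V(o, n) = (-16 + n)*(n + o) (V(o, n) = (n + o)*(-16 + n) = (-16 + n)*(n + o))
N(R)*V(-11, -3) = -19*((-3)² - 16*(-3) - 16*(-11) - 3*(-11)) = -19*(9 + 48 + 176 + 33) = -19*266 = -5054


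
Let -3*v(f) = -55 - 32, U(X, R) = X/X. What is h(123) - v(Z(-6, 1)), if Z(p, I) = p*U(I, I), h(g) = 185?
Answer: 156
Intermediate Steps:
U(X, R) = 1
Z(p, I) = p (Z(p, I) = p*1 = p)
v(f) = 29 (v(f) = -(-55 - 32)/3 = -⅓*(-87) = 29)
h(123) - v(Z(-6, 1)) = 185 - 1*29 = 185 - 29 = 156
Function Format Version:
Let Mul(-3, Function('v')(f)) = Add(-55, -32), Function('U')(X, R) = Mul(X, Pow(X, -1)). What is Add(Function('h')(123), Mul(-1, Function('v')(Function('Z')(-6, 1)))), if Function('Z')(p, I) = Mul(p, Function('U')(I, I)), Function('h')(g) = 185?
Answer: 156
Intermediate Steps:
Function('U')(X, R) = 1
Function('Z')(p, I) = p (Function('Z')(p, I) = Mul(p, 1) = p)
Function('v')(f) = 29 (Function('v')(f) = Mul(Rational(-1, 3), Add(-55, -32)) = Mul(Rational(-1, 3), -87) = 29)
Add(Function('h')(123), Mul(-1, Function('v')(Function('Z')(-6, 1)))) = Add(185, Mul(-1, 29)) = Add(185, -29) = 156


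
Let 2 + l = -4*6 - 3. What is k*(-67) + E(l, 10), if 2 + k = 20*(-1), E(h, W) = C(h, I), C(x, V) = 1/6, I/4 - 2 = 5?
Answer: 8845/6 ≈ 1474.2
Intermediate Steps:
I = 28 (I = 8 + 4*5 = 8 + 20 = 28)
C(x, V) = ⅙
l = -29 (l = -2 + (-4*6 - 3) = -2 + (-24 - 3) = -2 - 27 = -29)
E(h, W) = ⅙
k = -22 (k = -2 + 20*(-1) = -2 - 20 = -22)
k*(-67) + E(l, 10) = -22*(-67) + ⅙ = 1474 + ⅙ = 8845/6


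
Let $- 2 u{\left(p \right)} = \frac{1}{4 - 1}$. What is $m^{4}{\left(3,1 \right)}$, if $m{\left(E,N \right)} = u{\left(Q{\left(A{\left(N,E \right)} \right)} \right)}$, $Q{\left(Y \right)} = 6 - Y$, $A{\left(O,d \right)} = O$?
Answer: $\frac{1}{1296} \approx 0.0007716$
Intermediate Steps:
$u{\left(p \right)} = - \frac{1}{6}$ ($u{\left(p \right)} = - \frac{1}{2 \left(4 - 1\right)} = - \frac{1}{2 \cdot 3} = \left(- \frac{1}{2}\right) \frac{1}{3} = - \frac{1}{6}$)
$m{\left(E,N \right)} = - \frac{1}{6}$
$m^{4}{\left(3,1 \right)} = \left(- \frac{1}{6}\right)^{4} = \frac{1}{1296}$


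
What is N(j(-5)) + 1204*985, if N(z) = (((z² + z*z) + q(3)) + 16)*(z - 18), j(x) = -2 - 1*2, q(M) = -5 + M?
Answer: 1184928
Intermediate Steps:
j(x) = -4 (j(x) = -2 - 2 = -4)
N(z) = (-18 + z)*(14 + 2*z²) (N(z) = (((z² + z*z) + (-5 + 3)) + 16)*(z - 18) = (((z² + z²) - 2) + 16)*(-18 + z) = ((2*z² - 2) + 16)*(-18 + z) = ((-2 + 2*z²) + 16)*(-18 + z) = (14 + 2*z²)*(-18 + z) = (-18 + z)*(14 + 2*z²))
N(j(-5)) + 1204*985 = (-252 - 36*(-4)² + 2*(-4)³ + 14*(-4)) + 1204*985 = (-252 - 36*16 + 2*(-64) - 56) + 1185940 = (-252 - 576 - 128 - 56) + 1185940 = -1012 + 1185940 = 1184928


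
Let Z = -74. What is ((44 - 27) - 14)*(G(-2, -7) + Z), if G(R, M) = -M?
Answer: -201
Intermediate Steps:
((44 - 27) - 14)*(G(-2, -7) + Z) = ((44 - 27) - 14)*(-1*(-7) - 74) = (17 - 14)*(7 - 74) = 3*(-67) = -201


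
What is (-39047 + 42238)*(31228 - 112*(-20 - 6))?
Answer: 108940740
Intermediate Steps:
(-39047 + 42238)*(31228 - 112*(-20 - 6)) = 3191*(31228 - 112*(-26)) = 3191*(31228 + 2912) = 3191*34140 = 108940740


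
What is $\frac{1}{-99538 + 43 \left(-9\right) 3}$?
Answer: $- \frac{1}{100699} \approx -9.9306 \cdot 10^{-6}$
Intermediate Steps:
$\frac{1}{-99538 + 43 \left(-9\right) 3} = \frac{1}{-99538 - 1161} = \frac{1}{-100699} = - \frac{1}{100699}$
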